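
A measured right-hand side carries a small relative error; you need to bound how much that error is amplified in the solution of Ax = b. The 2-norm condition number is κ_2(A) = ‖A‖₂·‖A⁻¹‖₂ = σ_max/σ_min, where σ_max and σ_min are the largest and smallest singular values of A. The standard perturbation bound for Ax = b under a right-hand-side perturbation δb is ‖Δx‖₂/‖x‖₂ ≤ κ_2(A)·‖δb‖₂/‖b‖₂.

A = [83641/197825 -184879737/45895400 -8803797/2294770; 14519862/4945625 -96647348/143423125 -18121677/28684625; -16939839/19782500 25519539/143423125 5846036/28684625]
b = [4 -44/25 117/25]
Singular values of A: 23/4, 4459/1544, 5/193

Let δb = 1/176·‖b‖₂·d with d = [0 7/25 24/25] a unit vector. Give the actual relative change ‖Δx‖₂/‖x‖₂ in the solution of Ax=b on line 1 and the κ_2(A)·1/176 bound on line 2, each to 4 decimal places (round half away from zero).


largest singular value 23/4, smallest 5/193
κ = σ_max/σ_min = (23/4)/(5/193) = 221.9500
bound on ‖Δx‖/‖x‖: κ·ε = 221.9500·1/176 = 1.2611
solve Ax = b  →  x = [-1.2368 -107.0715 111.2462]
‖b‖ = 6.4031, ‖x‖ = 154.4071
re-solving with b+δb shifts x by Δx of norm 1.4043
relative error = 0.0091
realised/bound (from unrounded values) ≈ 0.0072

0.0091
1.2611


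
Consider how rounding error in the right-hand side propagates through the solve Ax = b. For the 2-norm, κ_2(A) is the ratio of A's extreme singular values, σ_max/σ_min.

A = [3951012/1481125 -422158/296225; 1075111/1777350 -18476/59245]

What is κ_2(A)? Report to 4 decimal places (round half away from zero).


318.7500

M = AᵀA = [351501749689/46980562500 -3124420498/783009375; -3124420498/783009375 111095444/52200625]. tr(M)=1562241001/162562500, det(M)=923521/1016015625
char-poly roots: 961/100 and 3844/40640625
κ = σ_max/σ_min = (31/10)/(62/6375) = 318.7500


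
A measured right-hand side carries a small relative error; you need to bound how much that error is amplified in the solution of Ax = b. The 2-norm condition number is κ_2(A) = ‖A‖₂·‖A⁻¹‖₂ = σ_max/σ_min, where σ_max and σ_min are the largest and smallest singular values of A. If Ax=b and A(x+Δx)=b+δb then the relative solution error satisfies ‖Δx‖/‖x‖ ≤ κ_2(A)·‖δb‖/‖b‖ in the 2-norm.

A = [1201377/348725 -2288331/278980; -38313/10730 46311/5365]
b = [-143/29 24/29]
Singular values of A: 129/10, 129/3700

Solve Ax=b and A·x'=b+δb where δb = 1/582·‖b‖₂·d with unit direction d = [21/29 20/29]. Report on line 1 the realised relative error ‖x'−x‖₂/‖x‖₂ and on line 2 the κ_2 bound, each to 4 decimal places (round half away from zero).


0.0029
0.6357

largest singular value 129/10, smallest 129/3700
κ_2(A) = (129/10) / (129/3700) = 370.0000
perturbation bound = 370.0000·1/582 = 0.6357
solve Ax = b  →  x = [-79.5468 -32.8086]
‖b‖ = 5.0000, ‖x‖ = 86.0471
Δx = A⁻¹·δb where δb = 1/582·5.0000·d; ‖Δx‖ = 0.2464
relative error = 0.0029
tightness: 0.0029 against a bound of 0.6357 (unrounded ratio ≈ 0.0045)


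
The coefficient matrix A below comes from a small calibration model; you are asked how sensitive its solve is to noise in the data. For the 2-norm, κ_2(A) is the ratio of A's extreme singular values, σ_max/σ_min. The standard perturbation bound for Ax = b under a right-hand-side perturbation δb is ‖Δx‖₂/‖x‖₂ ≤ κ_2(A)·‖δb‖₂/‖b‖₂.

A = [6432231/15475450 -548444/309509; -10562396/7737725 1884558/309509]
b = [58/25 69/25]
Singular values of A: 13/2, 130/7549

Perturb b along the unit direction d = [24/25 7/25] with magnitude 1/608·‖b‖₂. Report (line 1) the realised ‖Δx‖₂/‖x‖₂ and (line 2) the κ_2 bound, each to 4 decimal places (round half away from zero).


0.0020
0.6208

largest singular value 13/2, smallest 130/7549
condition number: (13/2) ÷ (130/7549) = 377.4500
κ_2(A)·‖δb‖/‖b‖ = 0.6208
solve Ax = b  →  x = [169.8912 38.5409]
2-norm of b is 3.6056; of x, 174.2080
Δx = A⁻¹·δb where δb = 1/608·3.6056·d; ‖Δx‖ = 0.3444
relative error = 0.0020
tightness: 0.0020 against a bound of 0.6208 (unrounded ratio ≈ 0.0032)


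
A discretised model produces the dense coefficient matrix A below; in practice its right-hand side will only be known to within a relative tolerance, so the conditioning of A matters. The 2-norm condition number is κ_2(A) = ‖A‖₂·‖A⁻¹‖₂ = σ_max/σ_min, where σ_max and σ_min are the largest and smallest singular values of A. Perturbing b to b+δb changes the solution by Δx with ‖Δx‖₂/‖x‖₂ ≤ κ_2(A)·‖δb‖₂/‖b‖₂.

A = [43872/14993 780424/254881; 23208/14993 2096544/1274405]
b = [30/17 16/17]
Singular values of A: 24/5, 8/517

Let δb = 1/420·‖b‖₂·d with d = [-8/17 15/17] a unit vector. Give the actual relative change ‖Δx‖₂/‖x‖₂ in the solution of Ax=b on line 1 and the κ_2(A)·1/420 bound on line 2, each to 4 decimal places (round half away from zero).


0.7386
0.7386

largest singular value 24/5, smallest 8/517
κ_2(A) = (24/5) / (8/517) = 310.2000
worst-case relative error ≤ 310.2000 × 1/420 = 0.7386
solve Ax = b  →  x = [0.2874 0.3017]
‖b‖ = 2.0000, ‖x‖ = 0.4167
Δx = A⁻¹·δb where δb = 1/420·2.0000·d; ‖Δx‖ = 0.3077
dividing the unrounded norms, ‖Δx‖/‖x‖ = 0.7386
so the bound is sharp here: realised error equals the bound


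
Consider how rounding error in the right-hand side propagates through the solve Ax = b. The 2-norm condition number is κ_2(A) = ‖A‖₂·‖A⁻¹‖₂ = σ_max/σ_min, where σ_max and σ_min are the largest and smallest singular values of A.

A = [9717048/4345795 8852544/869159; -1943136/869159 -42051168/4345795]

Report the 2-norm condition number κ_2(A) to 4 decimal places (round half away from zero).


form AᵀA = [224513031744/22456521025 39888640512/898260841; 39888640512/898260841 4432210596864/22456521025] with trace 2770210368/13359025 and determinant 429981696/333975625
eigenvalues of AᵀA: λ = (tr ± √(tr²−4·det))/2 = 5184/25, 82944/13359025
so κ_2 = √((5184/25) / (82944/13359025)) = 182.7500

182.7500


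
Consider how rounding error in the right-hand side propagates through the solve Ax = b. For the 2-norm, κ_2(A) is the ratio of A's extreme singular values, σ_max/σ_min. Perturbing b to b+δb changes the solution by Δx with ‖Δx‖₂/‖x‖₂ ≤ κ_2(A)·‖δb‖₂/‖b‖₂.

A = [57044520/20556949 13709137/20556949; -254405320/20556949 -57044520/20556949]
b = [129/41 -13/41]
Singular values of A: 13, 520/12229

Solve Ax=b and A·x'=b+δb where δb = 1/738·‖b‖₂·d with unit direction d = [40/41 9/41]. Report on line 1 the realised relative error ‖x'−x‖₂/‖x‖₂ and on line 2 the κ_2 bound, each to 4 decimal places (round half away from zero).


σ_max = 13, σ_min = 520/12229
κ_2(A) = 13 / (520/12229) = 305.7250
bound on ‖Δx‖/‖x‖: κ·ε = 305.7250·1/738 = 0.4143
solve Ax = b  →  x = [-15.4120 68.8480]
‖b‖₂ = 3.1623 and ‖x‖₂ = 70.5520
Δx = A⁻¹·δb where δb = 1/738·3.1623·d; ‖Δx‖ = 0.1008
relative error = 0.0014
tightness: 0.0014 against a bound of 0.4143 (unrounded ratio ≈ 0.0034)

0.0014
0.4143


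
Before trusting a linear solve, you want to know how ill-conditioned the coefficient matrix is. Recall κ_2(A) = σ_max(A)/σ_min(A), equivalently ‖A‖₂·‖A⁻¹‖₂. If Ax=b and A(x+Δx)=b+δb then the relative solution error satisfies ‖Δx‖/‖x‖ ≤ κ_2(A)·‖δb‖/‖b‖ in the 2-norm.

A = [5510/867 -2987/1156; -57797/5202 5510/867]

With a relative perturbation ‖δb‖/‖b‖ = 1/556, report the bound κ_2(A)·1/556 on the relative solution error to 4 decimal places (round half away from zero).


0.0324

M = AᵀA = [902393/5508 -79895/918; -79895/918 115217/2448]. tr(M)=273325/1296, det(M)=707281/5184
solving λ² − 273325/1296·λ + 707281/5184 = 0 gives λ = 841/4, 841/1296
so κ_2 = √((841/4) / (841/1296)) = 18.0000
perturbation bound = 18.0000·1/556 = 0.0324


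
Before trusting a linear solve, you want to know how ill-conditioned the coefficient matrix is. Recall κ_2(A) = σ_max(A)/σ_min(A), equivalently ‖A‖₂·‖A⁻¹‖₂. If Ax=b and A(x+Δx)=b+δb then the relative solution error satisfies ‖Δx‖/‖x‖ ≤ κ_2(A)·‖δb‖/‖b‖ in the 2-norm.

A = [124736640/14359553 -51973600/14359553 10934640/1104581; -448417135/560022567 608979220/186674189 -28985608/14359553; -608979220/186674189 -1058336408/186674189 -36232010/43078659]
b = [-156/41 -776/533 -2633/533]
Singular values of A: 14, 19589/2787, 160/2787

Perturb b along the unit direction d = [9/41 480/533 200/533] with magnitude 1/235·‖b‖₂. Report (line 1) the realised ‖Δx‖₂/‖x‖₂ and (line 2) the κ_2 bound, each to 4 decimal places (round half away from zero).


σ_max = 14, σ_min = 160/2787
κ = σ_max/σ_min = 14/(160/2787) = 243.8625
worst-case relative error ≤ 243.8625 × 1/235 = 1.0377
solve Ax = b  →  x = [46.6557 -18.8233 -48.2069]
‖b‖₂ = 6.4031 and ‖x‖₂ = 69.6777
with δb = [0.0060 0.0245 0.0102], A·Δx = δb → ‖Δx‖ = 0.4746
relative error = 0.0068
realised/bound (from unrounded values) ≈ 0.0066

0.0068
1.0377


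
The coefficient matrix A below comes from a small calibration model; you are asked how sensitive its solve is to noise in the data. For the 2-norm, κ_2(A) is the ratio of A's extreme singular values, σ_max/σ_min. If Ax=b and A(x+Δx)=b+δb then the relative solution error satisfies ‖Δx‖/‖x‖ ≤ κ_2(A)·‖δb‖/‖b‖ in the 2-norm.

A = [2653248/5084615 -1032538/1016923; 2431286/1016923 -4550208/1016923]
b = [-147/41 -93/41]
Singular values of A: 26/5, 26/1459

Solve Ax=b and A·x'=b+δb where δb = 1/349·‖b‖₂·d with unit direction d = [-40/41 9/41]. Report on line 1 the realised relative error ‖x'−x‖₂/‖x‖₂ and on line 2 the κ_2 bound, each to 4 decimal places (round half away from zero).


0.0041
0.8361

σ_max = 26/5, σ_min = 26/1459
condition number: (26/5) ÷ (26/1459) = 291.8000
κ_2(A)·‖δb‖/‖b‖ = 0.8361
solve Ax = b  →  x = [148.2692 79.7308]
‖b‖ = 4.2426, ‖x‖ = 168.3471
Δx = A⁻¹·δb where δb = 1/349·4.2426·d; ‖Δx‖ = 0.6822
dividing the unrounded norms, ‖Δx‖/‖x‖ = 0.0041
so the bound overstates the realised error by a factor of ≈ 206.3350 (computed from the unrounded values)


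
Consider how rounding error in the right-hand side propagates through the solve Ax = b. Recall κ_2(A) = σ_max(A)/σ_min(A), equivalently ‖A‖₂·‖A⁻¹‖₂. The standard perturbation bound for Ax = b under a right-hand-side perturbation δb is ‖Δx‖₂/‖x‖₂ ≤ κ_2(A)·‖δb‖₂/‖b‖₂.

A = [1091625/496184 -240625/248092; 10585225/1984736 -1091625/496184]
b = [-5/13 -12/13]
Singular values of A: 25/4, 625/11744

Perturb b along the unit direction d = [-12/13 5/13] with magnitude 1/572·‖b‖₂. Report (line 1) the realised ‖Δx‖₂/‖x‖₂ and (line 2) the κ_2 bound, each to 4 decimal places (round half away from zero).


from the listed singular values, σ₁ = 25/4, σ_n = 625/11744
κ = σ_max/σ_min = (25/4)/(625/11744) = 117.4400
κ_2(A)·‖δb‖/‖b‖ = 0.2053
solve Ax = b  →  x = [-0.1477 0.0615]
‖b‖₂ = 1.0000 and ‖x‖₂ = 0.1600
δb = ε·‖b‖·d = [-0.0016 0.0007]; solving A·Δx = δb gives ‖Δx‖ = 0.0329
relative error = 0.2053
tightness: 0.2053 against a bound of 0.2053; the bound is attained (ratio 1)

0.2053
0.2053


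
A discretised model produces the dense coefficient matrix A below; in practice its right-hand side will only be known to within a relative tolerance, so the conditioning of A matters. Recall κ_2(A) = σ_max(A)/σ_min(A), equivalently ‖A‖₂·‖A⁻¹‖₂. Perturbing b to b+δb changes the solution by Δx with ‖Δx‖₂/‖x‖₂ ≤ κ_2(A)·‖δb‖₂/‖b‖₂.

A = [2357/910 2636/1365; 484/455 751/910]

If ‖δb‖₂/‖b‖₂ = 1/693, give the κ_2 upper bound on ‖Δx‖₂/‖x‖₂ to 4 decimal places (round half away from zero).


form AᵀA = [38417/4900 21608/3675; 21608/3675 194497/44100] with trace 10805/882 and determinant 1/144
eigenvalues of AᵀA: λ = (tr ± √(tr²−4·det))/2 = 49/4, 1/1764
κ_2(A) = √(λ_max/λ_min) = √((49/4) / (1/1764)) = 147.0000
bound on ‖Δx‖/‖x‖: κ·ε = 147.0000·1/693 = 0.2121

0.2121


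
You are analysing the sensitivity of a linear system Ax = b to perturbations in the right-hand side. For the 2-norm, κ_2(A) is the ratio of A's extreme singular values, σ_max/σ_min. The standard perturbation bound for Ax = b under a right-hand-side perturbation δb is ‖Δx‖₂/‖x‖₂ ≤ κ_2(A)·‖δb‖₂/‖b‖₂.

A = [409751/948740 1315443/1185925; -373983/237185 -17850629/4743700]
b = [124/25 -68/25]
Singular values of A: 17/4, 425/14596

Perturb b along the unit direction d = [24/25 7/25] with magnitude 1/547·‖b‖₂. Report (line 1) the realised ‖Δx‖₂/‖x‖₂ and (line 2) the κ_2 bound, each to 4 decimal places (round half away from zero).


largest singular value 17/4, smallest 425/14596
condition number: (17/4) ÷ (425/14596) = 145.9600
perturbation bound = 145.9600·1/547 = 0.2668
solve Ax = b  →  x = [-126.4449 53.7050]
‖b‖₂ = 5.6569 and ‖x‖₂ = 137.3773
Δx = A⁻¹·δb where δb = 1/547·5.6569·d; ‖Δx‖ = 0.3552
relative error = 0.0026
so the bound overstates the realised error by a factor of ≈ 103.2117 (computed from the unrounded values)

0.0026
0.2668


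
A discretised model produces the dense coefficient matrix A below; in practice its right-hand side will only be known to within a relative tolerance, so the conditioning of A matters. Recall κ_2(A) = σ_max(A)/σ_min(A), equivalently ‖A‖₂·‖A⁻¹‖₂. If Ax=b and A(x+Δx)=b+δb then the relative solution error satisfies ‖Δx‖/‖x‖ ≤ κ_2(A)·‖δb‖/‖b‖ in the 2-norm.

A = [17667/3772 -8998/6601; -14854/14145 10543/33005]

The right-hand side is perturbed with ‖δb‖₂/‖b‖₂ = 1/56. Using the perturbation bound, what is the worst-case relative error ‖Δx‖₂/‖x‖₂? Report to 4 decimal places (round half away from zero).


6.9000

M = AᵀA = [43877401/1904400 -3732599/555450; -3732599/555450 1270229/648025]. tr(M)=93316225/3732624, det(M)=15625/3732624
solving λ² − 93316225/3732624·λ + 15625/3732624 = 0 gives λ = 25, 625/3732624
so κ_2 = √(25 / (625/3732624)) = 386.4000
κ_2(A)·‖δb‖/‖b‖ = 6.9000


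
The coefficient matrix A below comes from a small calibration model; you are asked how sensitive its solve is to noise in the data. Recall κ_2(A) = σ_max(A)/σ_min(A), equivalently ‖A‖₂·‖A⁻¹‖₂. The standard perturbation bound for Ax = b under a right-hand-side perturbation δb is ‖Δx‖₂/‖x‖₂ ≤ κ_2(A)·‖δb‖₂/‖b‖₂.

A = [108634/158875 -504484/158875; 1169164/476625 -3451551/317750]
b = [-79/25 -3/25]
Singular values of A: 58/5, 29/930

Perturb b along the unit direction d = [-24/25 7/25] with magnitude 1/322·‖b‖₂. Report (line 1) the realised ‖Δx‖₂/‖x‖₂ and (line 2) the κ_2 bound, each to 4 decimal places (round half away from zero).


0.0033
1.1553

σ_max = 58/5, σ_min = 29/930
κ_2(A) = (58/5) / (29/930) = 372.0000
worst-case relative error ≤ 372.0000 × 1/322 = 1.1553
solve Ax = b  →  x = [93.8415 21.2027]
2-norm of b is 3.1623; of x, 96.2069
with δb = [-0.0094 0.0027], A·Δx = δb → ‖Δx‖ = 0.3149
realised ‖Δx‖/‖x‖ = 0.0033
tightness: 0.0033 against a bound of 1.1553 (unrounded ratio ≈ 0.0028)


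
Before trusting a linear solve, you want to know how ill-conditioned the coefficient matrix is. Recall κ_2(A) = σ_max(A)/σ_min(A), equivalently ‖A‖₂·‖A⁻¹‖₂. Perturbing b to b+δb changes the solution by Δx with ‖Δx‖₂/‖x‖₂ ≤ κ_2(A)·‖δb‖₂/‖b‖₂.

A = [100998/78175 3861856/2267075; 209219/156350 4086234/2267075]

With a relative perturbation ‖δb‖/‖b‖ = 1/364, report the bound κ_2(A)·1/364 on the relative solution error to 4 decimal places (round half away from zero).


M = AᵀA = [84574973977/24445322500 28189607859/6111330625; 28189607859/6111330625 37587681412/6111330625]. tr(M)=1879405597/195562580, det(M)=14776336/6111330625
eigenvalues of AᵀA: λ = (tr ± √(tr²−4·det))/2 = 961/100, 61504/244453225
κ_2(A) = √(λ_max/λ_min) = √((961/100) / (61504/244453225)) = 195.4375
perturbation bound = 195.4375·1/364 = 0.5369

0.5369


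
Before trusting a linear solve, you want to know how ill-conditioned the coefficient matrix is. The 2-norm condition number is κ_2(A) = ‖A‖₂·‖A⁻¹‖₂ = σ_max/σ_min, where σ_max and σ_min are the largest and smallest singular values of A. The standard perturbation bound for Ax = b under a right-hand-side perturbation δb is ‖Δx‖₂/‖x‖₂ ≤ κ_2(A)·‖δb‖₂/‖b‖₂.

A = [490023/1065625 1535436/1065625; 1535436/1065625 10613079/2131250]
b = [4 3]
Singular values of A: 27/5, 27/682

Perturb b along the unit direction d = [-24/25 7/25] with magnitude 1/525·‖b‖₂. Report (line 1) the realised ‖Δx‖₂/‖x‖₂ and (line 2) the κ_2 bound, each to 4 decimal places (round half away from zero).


0.0032
0.2598

largest singular value 27/5, smallest 27/682
κ_2(A) = (27/5) / (27/682) = 136.4000
perturbation bound = 136.4000·1/525 = 0.2598
solve Ax = b  →  x = [72.9541 -20.5067]
‖b‖₂ = 5.0000 and ‖x‖₂ = 75.7814
with δb = [-0.0091 0.0027], A·Δx = δb → ‖Δx‖ = 0.2406
dividing the unrounded norms, ‖Δx‖/‖x‖ = 0.0032
tightness: 0.0032 against a bound of 0.2598 (unrounded ratio ≈ 0.0122)


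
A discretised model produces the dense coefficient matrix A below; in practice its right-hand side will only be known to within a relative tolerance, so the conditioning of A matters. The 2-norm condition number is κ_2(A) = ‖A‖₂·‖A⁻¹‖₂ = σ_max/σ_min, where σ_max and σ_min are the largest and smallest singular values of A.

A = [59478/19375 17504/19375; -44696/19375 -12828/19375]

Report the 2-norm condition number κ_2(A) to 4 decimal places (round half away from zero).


310.0000

form AᵀA = [221414596/15015625 64578528/15015625; 64578528/15015625 18837904/15015625] with trace 384404/24025 and determinant 64/24025
λ_max, λ_min = (384404/24025 ± √147760284816/577200625)/2 = 16, 4/24025
κ_2(A) = √(λ_max/λ_min) = √(16 / (4/24025)) = 310.0000


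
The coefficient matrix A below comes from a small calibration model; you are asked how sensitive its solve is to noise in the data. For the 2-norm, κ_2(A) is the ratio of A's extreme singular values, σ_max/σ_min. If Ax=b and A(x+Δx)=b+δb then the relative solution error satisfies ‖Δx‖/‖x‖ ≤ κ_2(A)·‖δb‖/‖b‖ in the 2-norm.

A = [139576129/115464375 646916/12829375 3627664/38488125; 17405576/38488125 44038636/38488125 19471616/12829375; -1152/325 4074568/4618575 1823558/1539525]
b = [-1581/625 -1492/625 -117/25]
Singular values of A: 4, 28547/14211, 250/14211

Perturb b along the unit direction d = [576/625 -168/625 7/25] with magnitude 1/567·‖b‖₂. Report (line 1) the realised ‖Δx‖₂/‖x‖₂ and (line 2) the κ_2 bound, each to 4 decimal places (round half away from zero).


from the listed singular values, σ₁ = 4, σ_n = 250/14211
κ_2(A) = 4 / (250/14211) = 227.3760
κ_2(A)·‖δb‖/‖b‖ = 0.4010
solve Ax = b  →  x = [0.3487 135.3677 -103.7297]
‖b‖₂ = 5.8310 and ‖x‖₂ = 170.5415
Δx = A⁻¹·δb where δb = 1/567·5.8310·d; ‖Δx‖ = 0.5846
realised ‖Δx‖/‖x‖ = 0.0034
realised/bound (from unrounded values) ≈ 0.0085

0.0034
0.4010


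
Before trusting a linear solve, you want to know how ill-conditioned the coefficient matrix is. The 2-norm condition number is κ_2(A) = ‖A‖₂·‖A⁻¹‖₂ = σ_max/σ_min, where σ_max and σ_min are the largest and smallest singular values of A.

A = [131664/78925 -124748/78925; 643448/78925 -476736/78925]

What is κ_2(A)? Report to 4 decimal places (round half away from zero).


AᵀA = [10264384/148225 -7690176/148225; -7690176/148225 5778448/148225]; tr = 16042832/148225, det = 29246464/3705625
λ_max, λ_min = (16042832/148225 ± √410686159104/35153041)/2 = 2704/25, 10816/148225
κ_2(A) = √(λ_max/λ_min) = √((2704/25) / (10816/148225)) = 38.5000

38.5000


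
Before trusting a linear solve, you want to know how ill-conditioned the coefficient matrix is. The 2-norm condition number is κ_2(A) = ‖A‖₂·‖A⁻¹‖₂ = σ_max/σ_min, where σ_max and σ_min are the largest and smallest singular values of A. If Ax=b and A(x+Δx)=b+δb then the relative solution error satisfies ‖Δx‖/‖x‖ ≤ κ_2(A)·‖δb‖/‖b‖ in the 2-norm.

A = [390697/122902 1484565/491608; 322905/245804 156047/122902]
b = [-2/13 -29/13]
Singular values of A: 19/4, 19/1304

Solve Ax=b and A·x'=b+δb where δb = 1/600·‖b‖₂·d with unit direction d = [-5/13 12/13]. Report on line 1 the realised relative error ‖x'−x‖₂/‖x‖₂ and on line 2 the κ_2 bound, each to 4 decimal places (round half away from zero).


0.0019
0.5433

σ_max = 19/4, σ_min = 19/1304
condition number: (19/4) ÷ (19/1304) = 326.0000
worst-case relative error ≤ 326.0000 × 1/600 = 0.5433
solve Ax = b  →  x = [94.5118 -99.5426]
2-norm of b is 2.2361; of x, 137.2633
Δx = A⁻¹·δb where δb = 1/600·2.2361·d; ‖Δx‖ = 0.2558
dividing the unrounded norms, ‖Δx‖/‖x‖ = 0.0019
so the bound overstates the realised error by a factor of ≈ 291.5836 (computed from the unrounded values)


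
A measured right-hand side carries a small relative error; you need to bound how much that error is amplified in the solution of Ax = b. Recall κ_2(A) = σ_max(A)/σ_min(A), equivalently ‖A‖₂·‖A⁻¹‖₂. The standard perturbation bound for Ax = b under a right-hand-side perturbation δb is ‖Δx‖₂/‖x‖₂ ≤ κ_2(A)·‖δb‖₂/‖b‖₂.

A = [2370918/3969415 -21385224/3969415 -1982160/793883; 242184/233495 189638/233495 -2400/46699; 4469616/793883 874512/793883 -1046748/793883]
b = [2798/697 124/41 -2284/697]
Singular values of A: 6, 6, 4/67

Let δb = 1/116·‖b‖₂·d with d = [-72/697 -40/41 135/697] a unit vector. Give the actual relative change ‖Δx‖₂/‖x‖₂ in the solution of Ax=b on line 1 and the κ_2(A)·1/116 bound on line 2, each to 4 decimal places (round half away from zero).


0.0129
0.8664

from the listed singular values, σ₁ = 6, σ_n = 4/67
κ_2(A) = 6 / (4/67) = 100.5000
bound on ‖Δx‖/‖x‖: κ·ε = 100.5000·1/116 = 0.8664
solve Ax = b  →  x = [-19.2745 24.5882 -59.2745]
‖b‖ = 6.0000, ‖x‖ = 67.0041
with δb = [-0.0053 -0.0505 0.0100], A·Δx = δb → ‖Δx‖ = 0.8664
dividing the unrounded norms, ‖Δx‖/‖x‖ = 0.0129
so the bound overstates the realised error by a factor of ≈ 67.0041 (computed from the unrounded values)


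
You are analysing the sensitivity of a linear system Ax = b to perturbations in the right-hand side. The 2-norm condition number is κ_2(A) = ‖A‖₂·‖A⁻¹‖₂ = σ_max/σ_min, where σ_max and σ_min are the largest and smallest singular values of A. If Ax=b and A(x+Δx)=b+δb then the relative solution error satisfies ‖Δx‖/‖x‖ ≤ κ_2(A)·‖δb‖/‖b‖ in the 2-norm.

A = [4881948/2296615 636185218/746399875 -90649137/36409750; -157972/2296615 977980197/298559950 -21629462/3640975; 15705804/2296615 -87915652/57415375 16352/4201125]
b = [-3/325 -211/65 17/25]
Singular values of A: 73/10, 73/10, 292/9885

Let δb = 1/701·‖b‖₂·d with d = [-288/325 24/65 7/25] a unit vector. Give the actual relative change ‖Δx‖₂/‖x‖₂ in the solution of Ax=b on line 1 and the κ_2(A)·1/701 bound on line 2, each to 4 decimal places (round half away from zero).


0.0047
0.3525

from the listed singular values, σ₁ = 73/10, σ_n = 292/9885
κ_2(A) = (73/10) / (292/9885) = 247.1250
worst-case relative error ≤ 247.1250 × 1/701 = 0.3525
solve Ax = b  →  x = [-6.4657 -29.3603 -15.5681]
‖b‖₂ = 3.3166 and ‖x‖₂ = 33.8555
Δx = A⁻¹·δb where δb = 1/701·3.3166·d; ‖Δx‖ = 0.1602
relative error = 0.0047
realised/bound (from unrounded values) ≈ 0.0134


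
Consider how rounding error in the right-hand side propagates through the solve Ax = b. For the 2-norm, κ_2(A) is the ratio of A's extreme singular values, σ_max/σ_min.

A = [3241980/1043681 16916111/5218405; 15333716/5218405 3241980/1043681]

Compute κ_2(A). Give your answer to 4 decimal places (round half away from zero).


310.2500

form AᵀA = [592013917216/32380203025 24864041412/1295208121; 24864041412/1295208121 652694018281/32380203025] with trace 1480033217/38502025 and determinant 14776336/962550625
solving λ² − 1480033217/38502025·λ + 14776336/962550625 = 0 gives λ = 961/25, 15376/38502025
κ_2(A) = √(λ_max/λ_min) = √((961/25) / (15376/38502025)) = 310.2500


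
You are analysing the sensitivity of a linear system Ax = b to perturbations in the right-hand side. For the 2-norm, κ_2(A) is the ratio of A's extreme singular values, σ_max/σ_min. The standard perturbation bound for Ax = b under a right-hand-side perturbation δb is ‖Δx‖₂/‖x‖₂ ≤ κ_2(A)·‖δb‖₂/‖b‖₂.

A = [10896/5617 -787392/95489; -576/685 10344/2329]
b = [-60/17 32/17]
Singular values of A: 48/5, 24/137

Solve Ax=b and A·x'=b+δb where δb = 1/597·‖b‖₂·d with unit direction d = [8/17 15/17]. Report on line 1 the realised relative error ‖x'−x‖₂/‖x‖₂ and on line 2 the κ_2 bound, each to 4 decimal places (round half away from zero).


0.0918
0.0918

from the listed singular values, σ₁ = 48/5, σ_n = 24/137
κ_2(A) = (48/5) / (24/137) = 54.8000
worst-case relative error ≤ 54.8000 × 1/597 = 0.0918
solve Ax = b  →  x = [-0.0915 0.4065]
2-norm of b is 4.0000; of x, 0.4167
re-solving with b+δb shifts x by Δx of norm 0.0382
dividing the unrounded norms, ‖Δx‖/‖x‖ = 0.0918
so the bound is sharp here: realised error equals the bound


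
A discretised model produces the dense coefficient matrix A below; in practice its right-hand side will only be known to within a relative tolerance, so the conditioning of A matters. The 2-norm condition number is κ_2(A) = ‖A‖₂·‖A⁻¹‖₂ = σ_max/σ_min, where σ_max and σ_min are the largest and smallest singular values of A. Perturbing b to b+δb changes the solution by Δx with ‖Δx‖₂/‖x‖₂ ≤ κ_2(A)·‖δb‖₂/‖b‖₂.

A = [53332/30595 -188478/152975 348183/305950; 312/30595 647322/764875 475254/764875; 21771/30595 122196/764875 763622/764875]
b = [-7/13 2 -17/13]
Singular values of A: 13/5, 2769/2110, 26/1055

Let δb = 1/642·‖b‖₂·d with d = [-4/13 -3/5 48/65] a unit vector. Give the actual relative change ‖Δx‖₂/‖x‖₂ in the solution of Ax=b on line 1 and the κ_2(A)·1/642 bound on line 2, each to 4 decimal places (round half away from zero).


σ_max = 13/5, σ_min = 26/1055
κ = σ_max/σ_min = (13/5)/(26/1055) = 105.5000
κ_2(A)·‖δb‖/‖b‖ = 0.1643
solve Ax = b  →  x = [55.6897 36.0287 -46.7683]
‖b‖₂ = 2.4495 and ‖x‖₂ = 81.1583
Δx = A⁻¹·δb where δb = 1/642·2.4495·d; ‖Δx‖ = 0.1548
realised ‖Δx‖/‖x‖ = 0.0019
realised/bound (from unrounded values) ≈ 0.0116

0.0019
0.1643


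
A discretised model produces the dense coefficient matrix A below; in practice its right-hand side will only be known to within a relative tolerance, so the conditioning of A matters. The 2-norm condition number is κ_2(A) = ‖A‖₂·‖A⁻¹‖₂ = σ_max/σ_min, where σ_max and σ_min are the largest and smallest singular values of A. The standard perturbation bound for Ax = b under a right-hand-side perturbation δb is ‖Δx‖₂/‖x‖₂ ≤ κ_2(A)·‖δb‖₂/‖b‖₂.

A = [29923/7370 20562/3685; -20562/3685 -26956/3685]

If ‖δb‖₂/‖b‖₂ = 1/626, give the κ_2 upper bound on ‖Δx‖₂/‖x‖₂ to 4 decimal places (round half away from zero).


M = AᵀA = [517313861/10863380 172381527/2715845; 172381527/2715845 229884356/2715845]. tr(M)=287370257/2172676, det(M)=1119364/543169
char-poly roots: 529/4 and 8464/543169
κ = σ_max/σ_min = (23/2)/(92/737) = 92.1250
worst-case relative error ≤ 92.1250 × 1/626 = 0.1472

0.1472


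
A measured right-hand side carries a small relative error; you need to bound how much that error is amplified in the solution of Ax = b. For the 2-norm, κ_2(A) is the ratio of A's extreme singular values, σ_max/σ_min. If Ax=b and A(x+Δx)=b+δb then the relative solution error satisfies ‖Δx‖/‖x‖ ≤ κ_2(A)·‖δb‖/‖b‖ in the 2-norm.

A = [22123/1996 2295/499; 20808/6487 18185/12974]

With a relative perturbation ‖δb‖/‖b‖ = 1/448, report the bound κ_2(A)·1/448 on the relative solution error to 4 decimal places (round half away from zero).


0.4455

AᵀA = [89640750625/673298704 9337303125/168324676; 9337303125/168324676 3891203125/168324676]; tr = 622518125/3984016, det = 9765625/15936064
solving λ² − 622518125/3984016·λ + 9765625/15936064 = 0 gives λ = 625/4, 15625/3984016
σ_max=√(625/4)=(25/2), σ_min=√(15625/3984016)=(125/1996) → κ = 199.6000
bound on ‖Δx‖/‖x‖: κ·ε = 199.6000·1/448 = 0.4455


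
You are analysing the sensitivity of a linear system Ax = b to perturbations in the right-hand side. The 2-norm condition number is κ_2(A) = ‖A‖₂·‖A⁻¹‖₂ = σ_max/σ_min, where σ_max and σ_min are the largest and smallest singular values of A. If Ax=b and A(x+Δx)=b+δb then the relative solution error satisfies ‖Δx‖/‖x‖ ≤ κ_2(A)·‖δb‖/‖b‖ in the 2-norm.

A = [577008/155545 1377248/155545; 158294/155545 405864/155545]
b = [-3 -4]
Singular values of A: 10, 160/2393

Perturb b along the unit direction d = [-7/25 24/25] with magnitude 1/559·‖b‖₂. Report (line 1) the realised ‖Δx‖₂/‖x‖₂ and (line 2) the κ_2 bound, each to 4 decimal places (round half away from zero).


σ_max = 10, σ_min = 160/2393
κ_2(A) = 10 / (160/2393) = 149.5625
bound on ‖Δx‖/‖x‖: κ·ε = 149.5625·1/559 = 0.2676
solve Ax = b  →  x = [41.2635 -17.6264]
2-norm of b is 5.0000; of x, 44.8705
with δb = [-0.0025 0.0086], A·Δx = δb → ‖Δx‖ = 0.1338
relative error = 0.0030
tightness: 0.0030 against a bound of 0.2676 (unrounded ratio ≈ 0.0111)

0.0030
0.2676


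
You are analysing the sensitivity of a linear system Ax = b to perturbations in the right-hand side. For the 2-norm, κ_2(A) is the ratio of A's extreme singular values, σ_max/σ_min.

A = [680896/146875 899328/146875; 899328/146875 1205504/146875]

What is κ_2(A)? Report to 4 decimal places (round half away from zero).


293.7500

M = AᵀA = [50896408576/862890625 67859693568/862890625; 67859693568/862890625 90481229824/862890625]. tr(M)=5655105536/34515625, det(M)=268435456/862890625
λ_max, λ_min = (5655105536/34515625 ± √31978736188492087296/1191328369140625)/2 = 4096/25, 65536/34515625
κ_2(A) = √(λ_max/λ_min) = √((4096/25) / (65536/34515625)) = 293.7500


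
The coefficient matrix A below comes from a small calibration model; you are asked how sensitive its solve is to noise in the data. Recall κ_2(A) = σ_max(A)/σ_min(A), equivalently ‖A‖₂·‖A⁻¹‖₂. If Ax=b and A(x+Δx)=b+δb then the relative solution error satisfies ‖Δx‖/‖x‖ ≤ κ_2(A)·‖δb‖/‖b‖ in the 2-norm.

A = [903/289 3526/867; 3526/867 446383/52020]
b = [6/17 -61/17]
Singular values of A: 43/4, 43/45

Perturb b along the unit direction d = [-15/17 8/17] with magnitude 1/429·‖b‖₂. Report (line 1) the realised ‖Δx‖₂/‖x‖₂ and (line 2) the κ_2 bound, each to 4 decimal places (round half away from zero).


0.0042
0.0262

from the listed singular values, σ₁ = 43/4, σ_n = 43/45
κ_2(A) = (43/4) / (43/45) = 11.2500
worst-case relative error ≤ 11.2500 × 1/429 = 0.0262
solve Ax = b  →  x = [1.7155 -1.2312]
‖b‖ = 3.6056, ‖x‖ = 2.1115
Δx = A⁻¹·δb where δb = 1/429·3.6056·d; ‖Δx‖ = 0.0088
relative error = 0.0042
so the bound overstates the realised error by a factor of ≈ 6.2956 (computed from the unrounded values)


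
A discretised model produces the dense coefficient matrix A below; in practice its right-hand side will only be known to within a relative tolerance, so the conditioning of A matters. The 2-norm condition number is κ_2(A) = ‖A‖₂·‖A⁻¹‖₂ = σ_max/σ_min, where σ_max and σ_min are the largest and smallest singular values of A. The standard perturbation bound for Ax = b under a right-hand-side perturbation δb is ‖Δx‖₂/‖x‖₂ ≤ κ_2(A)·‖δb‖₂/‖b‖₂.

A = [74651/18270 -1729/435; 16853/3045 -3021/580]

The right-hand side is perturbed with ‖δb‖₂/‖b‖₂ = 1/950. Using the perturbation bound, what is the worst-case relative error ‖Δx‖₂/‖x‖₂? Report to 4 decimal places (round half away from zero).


M = AᵀA = [631904869/13351716 -28654375/635796; -28654375/635796 5198761/121104]. tr(M)=5731597/63504, det(M)=130321/254016
λ_max, λ_min = (5731597/63504 ± √32842928265625/4032758016)/2 = 361/4, 361/63504
σ_max=√(361/4)=(19/2), σ_min=√(361/63504)=(19/252) → κ = 126.0000
worst-case relative error ≤ 126.0000 × 1/950 = 0.1326

0.1326


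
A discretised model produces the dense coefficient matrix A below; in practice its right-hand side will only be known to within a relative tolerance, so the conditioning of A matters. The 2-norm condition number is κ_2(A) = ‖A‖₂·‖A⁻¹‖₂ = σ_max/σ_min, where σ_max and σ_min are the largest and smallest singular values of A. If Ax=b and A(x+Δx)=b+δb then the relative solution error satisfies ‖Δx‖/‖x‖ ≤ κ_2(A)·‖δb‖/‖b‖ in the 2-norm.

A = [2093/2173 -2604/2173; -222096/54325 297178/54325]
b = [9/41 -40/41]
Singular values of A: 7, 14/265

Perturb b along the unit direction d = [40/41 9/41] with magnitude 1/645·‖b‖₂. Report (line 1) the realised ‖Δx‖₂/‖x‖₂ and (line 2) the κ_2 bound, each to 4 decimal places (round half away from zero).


largest singular value 7, smallest 14/265
κ = σ_max/σ_min = 7/(14/265) = 132.5000
worst-case relative error ≤ 132.5000 × 1/645 = 0.2054
solve Ax = b  →  x = [0.0857 -0.1143]
‖b‖ = 1.0000, ‖x‖ = 0.1429
Δx = A⁻¹·δb where δb = 1/645·1.0000·d; ‖Δx‖ = 0.0293
dividing the unrounded norms, ‖Δx‖/‖x‖ = 0.2054
so the bound is sharp here: realised error equals the bound

0.2054
0.2054


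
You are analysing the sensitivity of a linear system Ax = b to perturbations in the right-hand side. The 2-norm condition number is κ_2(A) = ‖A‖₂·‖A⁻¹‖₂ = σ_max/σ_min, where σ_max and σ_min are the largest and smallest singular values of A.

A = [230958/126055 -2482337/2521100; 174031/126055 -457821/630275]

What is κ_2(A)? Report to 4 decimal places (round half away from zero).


237.2800

AᵀA = [3345135469/635594521 -17840315493/6355945210; -17840315493/6355945210 380623922809/254237808400]; tr = 5946983081/879715600, det = 28561/35188624
char-poly roots: 169/25 and 4225/35188624
κ = σ_max/σ_min = (13/5)/(65/5932) = 237.2800


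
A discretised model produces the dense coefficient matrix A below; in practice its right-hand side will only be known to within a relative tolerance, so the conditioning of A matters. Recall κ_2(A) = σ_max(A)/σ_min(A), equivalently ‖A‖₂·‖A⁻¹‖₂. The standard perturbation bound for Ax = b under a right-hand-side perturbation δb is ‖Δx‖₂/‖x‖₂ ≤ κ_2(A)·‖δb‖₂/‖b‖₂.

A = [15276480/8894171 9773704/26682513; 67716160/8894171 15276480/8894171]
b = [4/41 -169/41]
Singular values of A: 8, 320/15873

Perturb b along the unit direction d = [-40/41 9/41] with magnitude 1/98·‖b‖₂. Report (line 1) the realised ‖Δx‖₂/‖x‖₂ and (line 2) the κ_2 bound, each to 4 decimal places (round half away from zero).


0.0421
4.0492

largest singular value 8, smallest 320/15873
condition number: 8 ÷ (320/15873) = 396.8250
perturbation bound = 396.8250·1/98 = 4.0492
solve Ax = b  →  x = [10.4007 -48.5030]
‖b‖ = 4.1231, ‖x‖ = 49.6056
δb = ε·‖b‖·d = [-0.0410 0.0092]; solving A·Δx = δb gives ‖Δx‖ = 2.0869
dividing the unrounded norms, ‖Δx‖/‖x‖ = 0.0421
so the bound overstates the realised error by a factor of ≈ 96.2491 (computed from the unrounded values)


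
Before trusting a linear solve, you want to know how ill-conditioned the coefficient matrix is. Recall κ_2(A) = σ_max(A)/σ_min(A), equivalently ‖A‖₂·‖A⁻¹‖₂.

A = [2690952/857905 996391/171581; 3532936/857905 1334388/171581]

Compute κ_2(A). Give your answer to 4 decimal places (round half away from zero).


form AᵀA = [788914377856/29440039561 1479109551480/29440039561; 1479109551480/29440039561 2773386359425/29440039561] with trace 12326300129/101868649 and determinant 23425600/101868649
char-poly roots: 121 and 193600/101868649
κ_2(A) = √(λ_max/λ_min) = √(121 / (193600/101868649)) = 252.3250

252.3250


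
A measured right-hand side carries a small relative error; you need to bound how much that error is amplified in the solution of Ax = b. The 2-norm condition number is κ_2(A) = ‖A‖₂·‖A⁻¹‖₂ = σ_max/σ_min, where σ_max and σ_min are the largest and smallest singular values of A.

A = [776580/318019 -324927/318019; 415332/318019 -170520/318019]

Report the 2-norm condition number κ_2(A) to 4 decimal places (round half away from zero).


M = AᵀA = [206435232/26919373 -86013900/26919373; -86013900/26919373 35840997/26919373]. tr(M)=18636633/2070721, det(M)=1296/2070721
λ_max, λ_min = (18636633/2070721 ± √347313354959025/4287885459841)/2 = 9, 144/2070721
σ_max=√9=3, σ_min=√(144/2070721)=(12/1439) → κ = 359.7500

359.7500


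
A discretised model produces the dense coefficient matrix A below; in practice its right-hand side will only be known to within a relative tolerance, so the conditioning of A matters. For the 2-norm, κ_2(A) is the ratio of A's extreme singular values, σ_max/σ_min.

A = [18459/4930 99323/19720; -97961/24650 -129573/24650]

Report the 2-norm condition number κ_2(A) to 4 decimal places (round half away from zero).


M = AᵀA = [10769753/361250 114872157/2890000; 114872157/2890000 612667129/11560000]. tr(M)=38291969/462400, det(M)=8281/73984
char-poly roots: 8281/100 and 25/18496
so κ_2 = √((8281/100) / (25/18496)) = 247.5200

247.5200


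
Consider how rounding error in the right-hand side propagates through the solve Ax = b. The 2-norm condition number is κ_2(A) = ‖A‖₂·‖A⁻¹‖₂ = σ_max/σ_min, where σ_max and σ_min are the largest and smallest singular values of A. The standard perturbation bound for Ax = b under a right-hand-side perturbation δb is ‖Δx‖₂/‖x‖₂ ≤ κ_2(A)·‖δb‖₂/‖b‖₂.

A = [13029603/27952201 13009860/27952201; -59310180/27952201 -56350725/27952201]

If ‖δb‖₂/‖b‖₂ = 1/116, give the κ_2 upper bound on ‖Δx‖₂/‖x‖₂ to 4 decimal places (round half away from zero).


M = AᵀA = [2193615708489/464798061121 2089045183680/464798061121; 2089045183680/464798061121 1989685107225/464798061121]. tr(M)=4974198354/552673081, det(M)=1265625/552673081
eigenvalues of AᵀA: λ = (tr ± √(tr²−4·det))/2 = 9, 140625/552673081
so κ_2 = √(9 / (140625/552673081)) = 188.0720
worst-case relative error ≤ 188.0720 × 1/116 = 1.6213

1.6213


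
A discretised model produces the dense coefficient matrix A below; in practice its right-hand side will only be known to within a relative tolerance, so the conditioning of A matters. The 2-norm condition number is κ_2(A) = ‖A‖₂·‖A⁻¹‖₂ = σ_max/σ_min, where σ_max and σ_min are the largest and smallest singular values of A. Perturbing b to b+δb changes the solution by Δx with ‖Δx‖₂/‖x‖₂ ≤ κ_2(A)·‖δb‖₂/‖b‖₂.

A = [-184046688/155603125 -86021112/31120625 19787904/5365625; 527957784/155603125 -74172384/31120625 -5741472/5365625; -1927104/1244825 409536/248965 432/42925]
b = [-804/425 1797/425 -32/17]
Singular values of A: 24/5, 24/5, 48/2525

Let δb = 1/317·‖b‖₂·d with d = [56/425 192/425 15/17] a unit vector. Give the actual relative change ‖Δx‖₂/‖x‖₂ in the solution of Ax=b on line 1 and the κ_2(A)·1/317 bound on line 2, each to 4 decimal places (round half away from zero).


from the listed singular values, σ₁ = 24/5, σ_n = 48/2525
κ = σ_max/σ_min = (24/5)/(48/2525) = 252.5000
bound on ‖Δx‖/‖x‖: κ·ε = 252.5000·1/317 = 0.7965
solve Ax = b  →  x = [0.8463 -0.3448 -0.5000]
‖b‖₂ = 5.0000 and ‖x‖₂ = 1.0417
Δx = A⁻¹·δb where δb = 1/317·5.0000·d; ‖Δx‖ = 0.8297
realised ‖Δx‖/‖x‖ = 0.7965
so the bound is sharp here: realised error equals the bound

0.7965
0.7965
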